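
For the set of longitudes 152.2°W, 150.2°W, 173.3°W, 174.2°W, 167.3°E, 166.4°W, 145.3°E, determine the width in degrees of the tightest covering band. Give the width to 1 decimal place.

Sort the longitudes: -174.2°, -173.3°, -166.4°, -152.2°, -150.2°, +145.3°, +167.3°.
Eastward gaps between consecutive values (wrapping around): 0.9°, 6.9°, 14.2°, 2.0°, 295.5°, 22.0°, 18.5°.
Largest gap = 295.5° ⇒ minimal covering band is its complement: 360° − 295.5° = 64.5°.
Band runs from +145.3° eastward to -150.2°, crossing the antimeridian.

64.5°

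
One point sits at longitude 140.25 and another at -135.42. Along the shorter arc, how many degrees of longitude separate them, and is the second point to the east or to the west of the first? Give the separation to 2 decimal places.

Raw difference: -135.42 − 140.25 = -275.67°.
Normalise into (−180°, 180°]: -275.67° + 360° = 84.33°.
Positive ⇒ the second point lies to the east; separation 84.33°.

84.33° east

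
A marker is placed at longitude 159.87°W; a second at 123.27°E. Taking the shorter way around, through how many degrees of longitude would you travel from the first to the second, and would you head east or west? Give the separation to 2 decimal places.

Raw difference: 123.27 − -159.87 = 283.14°.
Normalise into (−180°, 180°]: 283.14° − 360° = -76.86°.
Negative ⇒ the second point lies to the west; separation 76.86°.

76.86° west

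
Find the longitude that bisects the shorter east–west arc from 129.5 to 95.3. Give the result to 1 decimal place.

+112.4°

Signed shortest Δλ from +129.5° to +95.3° is -34.2°.
Midpoint longitude = +129.5° + (-34.2°)/2 = +129.5° − 17.1° = +112.4°.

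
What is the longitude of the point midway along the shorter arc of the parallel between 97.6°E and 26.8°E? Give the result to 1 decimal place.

Signed shortest Δλ from +97.6° to +26.8° is -70.8°.
Midpoint longitude = +97.6° + (-70.8°)/2 = +97.6° − 35.4° = +62.2°.

62.2°E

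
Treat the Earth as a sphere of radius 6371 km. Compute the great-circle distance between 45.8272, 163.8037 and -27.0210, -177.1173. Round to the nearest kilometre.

Δλ = -177.1173 − 163.8037 = -340.9210°; wrapped into (−180°, 180°]: 19.0790°.
Δφ = -27.0210 − 45.8272 = -72.8482°.
a = sin²(Δφ/2) + cos φ₁ · cos φ₂ · sin²(Δλ/2) = 0.369597.
c = 2·atan2(√a, √(1−a)) = 1.30694 rad → d = 6371·c ≈ 8326.52 km.

8327 km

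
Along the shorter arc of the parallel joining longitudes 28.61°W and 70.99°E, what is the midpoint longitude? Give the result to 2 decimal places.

21.19°E

Signed shortest Δλ from -28.61° to +70.99° is +99.60°.
Midpoint longitude = -28.61° + (+99.60°)/2 = -28.61° + 49.80° = +21.19°.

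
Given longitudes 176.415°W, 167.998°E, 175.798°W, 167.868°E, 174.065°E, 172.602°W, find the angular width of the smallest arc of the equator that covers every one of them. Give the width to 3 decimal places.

19.530°

Sort the longitudes: -176.415°, -175.798°, -172.602°, +167.868°, +167.998°, +174.065°.
Eastward gaps between consecutive values (wrapping around): 0.617°, 3.196°, 340.470°, 0.130°, 6.067°, 9.520°.
Largest gap = 340.470° ⇒ minimal covering band is its complement: 360° − 340.470° = 19.530°.
Band runs from +167.868° eastward to -172.602°, crossing the antimeridian.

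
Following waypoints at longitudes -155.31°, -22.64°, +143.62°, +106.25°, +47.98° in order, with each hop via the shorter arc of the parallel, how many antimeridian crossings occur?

0

Leg 1: -155.31° → -22.64°, shortest Δλ = 132.67° (east) — does not cross 180°.
Leg 2: -22.64° → +143.62°, shortest Δλ = 166.26° (east) — does not cross 180°.
Leg 3: +143.62° → +106.25°, shortest Δλ = -37.37° (west) — does not cross 180°.
Leg 4: +106.25° → +47.98°, shortest Δλ = -58.27° (west) — does not cross 180°.
Total crossings: 0.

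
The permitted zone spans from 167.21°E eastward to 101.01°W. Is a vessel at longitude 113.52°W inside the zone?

Yes

Band width going east from +167.21° to -101.01°: ((-101.01 − 167.21) mod 360) = 91.78°.
Offset of -113.52° east of the west edge: ((-113.52 − 167.21) mod 360) = 79.27°.
79.27° ≤ 91.78° ⇒ inside.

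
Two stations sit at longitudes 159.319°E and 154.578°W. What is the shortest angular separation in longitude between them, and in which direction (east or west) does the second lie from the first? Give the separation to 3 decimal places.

46.103° east

Raw difference: -154.578 − 159.319 = -313.897°.
Normalise into (−180°, 180°]: -313.897° + 360° = 46.103°.
Positive ⇒ the second point lies to the east; separation 46.103°.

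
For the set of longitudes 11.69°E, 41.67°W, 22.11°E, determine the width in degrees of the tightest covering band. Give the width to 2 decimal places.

Sort the longitudes: -41.67°, +11.69°, +22.11°.
Eastward gaps between consecutive values (wrapping around): 53.36°, 10.42°, 296.22°.
Largest gap = 296.22° ⇒ minimal covering band is its complement: 360° − 296.22° = 63.78°.
Band runs from -41.67° eastward to +22.11°.

63.78°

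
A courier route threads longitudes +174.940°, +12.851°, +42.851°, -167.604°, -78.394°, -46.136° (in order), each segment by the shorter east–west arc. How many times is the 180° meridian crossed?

Leg 1: +174.940° → +12.851°, shortest Δλ = -162.089° (west) — does not cross 180°.
Leg 2: +12.851° → +42.851°, shortest Δλ = 30.0° (east) — does not cross 180°.
Leg 3: +42.851° → -167.604°, shortest Δλ = 149.545° (east) — crosses 180°.
Leg 4: -167.604° → -78.394°, shortest Δλ = 89.21° (east) — does not cross 180°.
Leg 5: -78.394° → -46.136°, shortest Δλ = 32.258° (east) — does not cross 180°.
Total crossings: 1.

1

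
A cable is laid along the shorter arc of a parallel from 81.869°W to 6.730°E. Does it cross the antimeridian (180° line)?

Signed shortest Δλ = ((6.730 − -81.869 + 180) mod 360) − 180 = 88.599°.
Going east by 88.599° from -81.869° reaches +6.730° without touching 180°.

No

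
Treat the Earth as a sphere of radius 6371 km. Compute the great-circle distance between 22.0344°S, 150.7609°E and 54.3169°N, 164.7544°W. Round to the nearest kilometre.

9491 km

Δλ = -164.7544 − 150.7609 = -315.5153°; wrapped into (−180°, 180°]: 44.4847°.
Δφ = 54.3169 − -22.0344 = 76.3513°.
a = sin²(Δφ/2) + cos φ₁ · cos φ₂ · sin²(Δλ/2) = 0.459488.
c = 2·atan2(√a, √(1−a)) = 1.48968 rad → d = 6371·c ≈ 9490.77 km.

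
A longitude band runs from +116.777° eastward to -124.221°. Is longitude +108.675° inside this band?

No

Band width going east from +116.777° to -124.221°: ((-124.221 − 116.777) mod 360) = 119.002°.
Offset of +108.675° east of the west edge: ((108.675 − 116.777) mod 360) = 351.898°.
351.898° > 119.002° ⇒ outside.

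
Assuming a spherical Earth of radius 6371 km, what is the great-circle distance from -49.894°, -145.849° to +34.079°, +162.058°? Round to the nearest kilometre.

Δλ = 162.058 − -145.849 = 307.907°; wrapped into (−180°, 180°]: -52.093°.
Δφ = 34.079 − -49.894 = 83.973°.
a = sin²(Δφ/2) + cos φ₁ · cos φ₂ · sin²(Δλ/2) = 0.550379.
c = 2·atan2(√a, √(1−a)) = 1.67173 rad → d = 6371·c ≈ 10650.56 km.

10651 km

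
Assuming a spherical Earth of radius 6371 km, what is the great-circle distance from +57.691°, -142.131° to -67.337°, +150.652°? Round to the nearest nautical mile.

Δλ = 150.652 − -142.131 = 292.783°; wrapped into (−180°, 180°]: -67.217°.
Δφ = -67.337 − 57.691 = -125.028°.
a = sin²(Δφ/2) + cos φ₁ · cos φ₂ · sin²(Δλ/2) = 0.850085.
c = 2·atan2(√a, √(1−a)) = 2.34643 rad → d = 6371·c ≈ 14949.11 km ≈ 8071.88 nmi.

8072 nmi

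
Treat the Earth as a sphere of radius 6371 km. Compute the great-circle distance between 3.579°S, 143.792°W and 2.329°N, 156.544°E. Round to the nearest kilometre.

6663 km

Δλ = 156.544 − -143.792 = 300.336°; wrapped into (−180°, 180°]: -59.664°.
Δφ = 2.329 − -3.579 = 5.908°.
a = sin²(Δφ/2) + cos φ₁ · cos φ₂ · sin²(Δλ/2) = 0.249434.
c = 2·atan2(√a, √(1−a)) = 1.04589 rad → d = 6371·c ≈ 6663.37 km.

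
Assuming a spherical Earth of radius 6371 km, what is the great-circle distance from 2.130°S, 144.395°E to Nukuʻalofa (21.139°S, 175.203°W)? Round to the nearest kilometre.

4857 km

Δλ = -175.203 − 144.395 = -319.598°; wrapped into (−180°, 180°]: 40.402°.
Δφ = -21.139 − -2.130 = -19.009°.
a = sin²(Δφ/2) + cos φ₁ · cos φ₂ · sin²(Δλ/2) = 0.138408.
c = 2·atan2(√a, √(1−a)) = 0.76239 rad → d = 6371·c ≈ 4857.21 km.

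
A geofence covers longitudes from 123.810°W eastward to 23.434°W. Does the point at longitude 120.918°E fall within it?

Band width going east from -123.810° to -23.434°: ((-23.434 − -123.810) mod 360) = 100.376°.
Offset of +120.918° east of the west edge: ((120.918 − -123.810) mod 360) = 244.728°.
244.728° > 100.376° ⇒ outside.

No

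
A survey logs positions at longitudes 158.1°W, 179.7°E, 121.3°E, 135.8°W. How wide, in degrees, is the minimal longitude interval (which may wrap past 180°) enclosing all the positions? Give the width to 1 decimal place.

Sort the longitudes: -158.1°, -135.8°, +121.3°, +179.7°.
Eastward gaps between consecutive values (wrapping around): 22.3°, 257.1°, 58.4°, 22.2°.
Largest gap = 257.1° ⇒ minimal covering band is its complement: 360° − 257.1° = 102.9°.
Band runs from +121.3° eastward to -135.8°, crossing the antimeridian.

102.9°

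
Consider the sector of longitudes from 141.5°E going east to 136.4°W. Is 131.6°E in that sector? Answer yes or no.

No

Band width going east from +141.5° to -136.4°: ((-136.4 − 141.5) mod 360) = 82.1°.
Offset of +131.6° east of the west edge: ((131.6 − 141.5) mod 360) = 350.1°.
350.1° > 82.1° ⇒ outside.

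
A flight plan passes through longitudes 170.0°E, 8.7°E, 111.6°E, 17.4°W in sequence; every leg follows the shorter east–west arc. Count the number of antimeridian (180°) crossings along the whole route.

Leg 1: +170.0° → +8.7°, shortest Δλ = -161.3° (west) — does not cross 180°.
Leg 2: +8.7° → +111.6°, shortest Δλ = 102.9° (east) — does not cross 180°.
Leg 3: +111.6° → -17.4°, shortest Δλ = -129.0° (west) — does not cross 180°.
Total crossings: 0.

0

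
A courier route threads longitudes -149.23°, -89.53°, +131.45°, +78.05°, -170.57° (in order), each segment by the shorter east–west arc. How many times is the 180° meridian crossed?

Leg 1: -149.23° → -89.53°, shortest Δλ = 59.7° (east) — does not cross 180°.
Leg 2: -89.53° → +131.45°, shortest Δλ = -139.02° (west) — crosses 180°.
Leg 3: +131.45° → +78.05°, shortest Δλ = -53.4° (west) — does not cross 180°.
Leg 4: +78.05° → -170.57°, shortest Δλ = 111.38° (east) — crosses 180°.
Total crossings: 2.

2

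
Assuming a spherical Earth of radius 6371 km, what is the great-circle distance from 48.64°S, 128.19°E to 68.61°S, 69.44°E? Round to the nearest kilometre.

3839 km

Δλ = 69.44 − 128.19 = -58.75°.
Δφ = -68.61 − -48.64 = -19.97°.
a = sin²(Δφ/2) + cos φ₁ · cos φ₂ · sin²(Δλ/2) = 0.088052.
c = 2·atan2(√a, √(1−a)) = 0.60254 rad → d = 6371·c ≈ 3838.81 km.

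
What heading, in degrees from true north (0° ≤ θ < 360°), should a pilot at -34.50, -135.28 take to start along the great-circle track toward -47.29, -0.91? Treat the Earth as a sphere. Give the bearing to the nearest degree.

Δλ = -0.91 − -135.28 = 134.37°.
θ = atan2( sin Δλ · cos φ₂ , cos φ₁ · sin φ₂ − sin φ₁ · cos φ₂ · cos Δλ )
  = atan2(0.48487, -0.87422) = 150.986° → normalised to [0°, 360°): 150.986°.

151°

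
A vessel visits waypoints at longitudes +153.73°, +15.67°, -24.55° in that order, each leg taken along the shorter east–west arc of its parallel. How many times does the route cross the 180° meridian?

0

Leg 1: +153.73° → +15.67°, shortest Δλ = -138.06° (west) — does not cross 180°.
Leg 2: +15.67° → -24.55°, shortest Δλ = -40.22° (west) — does not cross 180°.
Total crossings: 0.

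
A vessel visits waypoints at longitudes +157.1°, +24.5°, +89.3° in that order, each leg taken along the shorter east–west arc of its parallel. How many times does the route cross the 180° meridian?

0

Leg 1: +157.1° → +24.5°, shortest Δλ = -132.6° (west) — does not cross 180°.
Leg 2: +24.5° → +89.3°, shortest Δλ = 64.8° (east) — does not cross 180°.
Total crossings: 0.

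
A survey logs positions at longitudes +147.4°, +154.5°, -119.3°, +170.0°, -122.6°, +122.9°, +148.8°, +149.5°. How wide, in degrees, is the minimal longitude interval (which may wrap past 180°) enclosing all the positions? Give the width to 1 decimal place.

Sort the longitudes: -122.6°, -119.3°, +122.9°, +147.4°, +148.8°, +149.5°, +154.5°, +170.0°.
Eastward gaps between consecutive values (wrapping around): 3.3°, 242.2°, 24.5°, 1.4°, 0.7°, 5.0°, 15.5°, 67.4°.
Largest gap = 242.2° ⇒ minimal covering band is its complement: 360° − 242.2° = 117.8°.
Band runs from +122.9° eastward to -119.3°, crossing the antimeridian.

117.8°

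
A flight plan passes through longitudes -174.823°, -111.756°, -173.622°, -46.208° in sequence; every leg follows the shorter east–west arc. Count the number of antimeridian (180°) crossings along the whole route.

Leg 1: -174.823° → -111.756°, shortest Δλ = 63.067° (east) — does not cross 180°.
Leg 2: -111.756° → -173.622°, shortest Δλ = -61.866° (west) — does not cross 180°.
Leg 3: -173.622° → -46.208°, shortest Δλ = 127.414° (east) — does not cross 180°.
Total crossings: 0.

0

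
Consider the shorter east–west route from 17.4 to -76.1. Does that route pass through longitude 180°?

Signed shortest Δλ = ((-76.1 − 17.4 + 180) mod 360) − 180 = -93.5°.
Going west by 93.5° from +17.4° reaches -76.1° without touching 180°.

No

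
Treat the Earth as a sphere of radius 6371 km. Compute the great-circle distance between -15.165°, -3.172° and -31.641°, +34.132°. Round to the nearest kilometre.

4196 km

Δλ = 34.132 − -3.172 = 37.304°.
Δφ = -31.641 − -15.165 = -16.476°.
a = sin²(Δφ/2) + cos φ₁ · cos φ₂ · sin²(Δλ/2) = 0.104578.
c = 2·atan2(√a, √(1−a)) = 0.65861 rad → d = 6371·c ≈ 4196.01 km.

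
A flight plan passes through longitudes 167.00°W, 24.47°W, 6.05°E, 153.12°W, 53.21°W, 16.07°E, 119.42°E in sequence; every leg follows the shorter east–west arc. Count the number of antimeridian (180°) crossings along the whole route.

0

Leg 1: -167.00° → -24.47°, shortest Δλ = 142.53° (east) — does not cross 180°.
Leg 2: -24.47° → +6.05°, shortest Δλ = 30.52° (east) — does not cross 180°.
Leg 3: +6.05° → -153.12°, shortest Δλ = -159.17° (west) — does not cross 180°.
Leg 4: -153.12° → -53.21°, shortest Δλ = 99.91° (east) — does not cross 180°.
Leg 5: -53.21° → +16.07°, shortest Δλ = 69.28° (east) — does not cross 180°.
Leg 6: +16.07° → +119.42°, shortest Δλ = 103.35° (east) — does not cross 180°.
Total crossings: 0.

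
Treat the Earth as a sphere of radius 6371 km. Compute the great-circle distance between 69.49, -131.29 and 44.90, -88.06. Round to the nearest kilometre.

3631 km

Δλ = -88.06 − -131.29 = 43.23°.
Δφ = 44.90 − 69.49 = -24.59°.
a = sin²(Δφ/2) + cos φ₁ · cos φ₂ · sin²(Δλ/2) = 0.079023.
c = 2·atan2(√a, √(1−a)) = 0.56990 rad → d = 6371·c ≈ 3630.83 km.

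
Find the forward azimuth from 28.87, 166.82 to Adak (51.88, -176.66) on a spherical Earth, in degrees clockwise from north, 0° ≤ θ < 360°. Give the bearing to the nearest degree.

Δλ = -176.66 − 166.82 = -343.48°; wrapped into (−180°, 180°]: 16.52°.
θ = atan2( sin Δλ · cos φ₂ , cos φ₁ · sin φ₂ − sin φ₁ · cos φ₂ · cos Δλ )
  = atan2(0.17553, 0.40320) = 23.526° → normalised to [0°, 360°): 23.526°.

24°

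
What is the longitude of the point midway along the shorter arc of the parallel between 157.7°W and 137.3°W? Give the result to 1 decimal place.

Signed shortest Δλ from -157.7° to -137.3° is +20.4°.
Midpoint longitude = -157.7° + (+20.4°)/2 = -157.7° + 10.2° = -147.5°.

147.5°W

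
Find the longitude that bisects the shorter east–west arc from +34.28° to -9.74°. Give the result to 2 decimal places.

Signed shortest Δλ from +34.28° to -9.74° is -44.02°.
Midpoint longitude = +34.28° + (-44.02°)/2 = +34.28° − 22.01° = +12.27°.

+12.27°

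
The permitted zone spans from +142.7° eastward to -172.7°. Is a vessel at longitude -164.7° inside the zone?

No

Band width going east from +142.7° to -172.7°: ((-172.7 − 142.7) mod 360) = 44.6°.
Offset of -164.7° east of the west edge: ((-164.7 − 142.7) mod 360) = 52.6°.
52.6° > 44.6° ⇒ outside.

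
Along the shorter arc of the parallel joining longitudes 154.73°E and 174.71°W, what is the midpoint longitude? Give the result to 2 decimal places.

170.01°E

Signed shortest Δλ from +154.73° to -174.71° is +30.56°.
Midpoint longitude = +154.73° + (+30.56°)/2 = +154.73° + 15.28° = +170.01°.
(The naïve average (+154.73 + -174.71)/2 = -9.99° is on the wrong side of the globe.)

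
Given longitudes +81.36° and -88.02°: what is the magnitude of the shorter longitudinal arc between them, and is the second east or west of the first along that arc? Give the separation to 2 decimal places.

169.38° west

Raw difference: -88.02 − 81.36 = -169.38°.
Normalise into (−180°, 180°]: -169.38° stays -169.38°.
Negative ⇒ the second point lies to the west; separation 169.38°.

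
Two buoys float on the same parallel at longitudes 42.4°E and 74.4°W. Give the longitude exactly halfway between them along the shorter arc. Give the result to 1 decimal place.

16.0°W

Signed shortest Δλ from +42.4° to -74.4° is -116.8°.
Midpoint longitude = +42.4° + (-116.8°)/2 = +42.4° − 58.4° = -16.0°.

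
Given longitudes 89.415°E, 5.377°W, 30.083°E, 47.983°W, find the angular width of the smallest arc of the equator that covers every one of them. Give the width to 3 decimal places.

Sort the longitudes: -47.983°, -5.377°, +30.083°, +89.415°.
Eastward gaps between consecutive values (wrapping around): 42.606°, 35.460°, 59.332°, 222.602°.
Largest gap = 222.602° ⇒ minimal covering band is its complement: 360° − 222.602° = 137.398°.
Band runs from -47.983° eastward to +89.415°.

137.398°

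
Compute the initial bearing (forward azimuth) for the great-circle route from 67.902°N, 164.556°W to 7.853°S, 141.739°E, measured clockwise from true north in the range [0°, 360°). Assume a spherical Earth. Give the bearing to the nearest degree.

Δλ = 141.739 − -164.556 = 306.295°; wrapped into (−180°, 180°]: -53.705°.
θ = atan2( sin Δλ · cos φ₂ , cos φ₁ · sin φ₂ − sin φ₁ · cos φ₂ · cos Δλ )
  = atan2(-0.79842, -0.59472) = -126.681° → normalised to [0°, 360°): 233.319°.

233°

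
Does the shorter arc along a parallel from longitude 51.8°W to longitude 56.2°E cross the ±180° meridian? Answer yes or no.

Signed shortest Δλ = ((56.2 − -51.8 + 180) mod 360) − 180 = 108.0°.
Going east by 108.0° from -51.8° reaches +56.2° without touching 180°.

No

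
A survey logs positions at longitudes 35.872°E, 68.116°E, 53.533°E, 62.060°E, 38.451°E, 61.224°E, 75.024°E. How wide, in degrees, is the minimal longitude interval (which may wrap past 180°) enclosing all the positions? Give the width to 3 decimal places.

39.152°

Sort the longitudes: +35.872°, +38.451°, +53.533°, +61.224°, +62.060°, +68.116°, +75.024°.
Eastward gaps between consecutive values (wrapping around): 2.579°, 15.082°, 7.691°, 0.836°, 6.056°, 6.908°, 320.848°.
Largest gap = 320.848° ⇒ minimal covering band is its complement: 360° − 320.848° = 39.152°.
Band runs from +35.872° eastward to +75.024°.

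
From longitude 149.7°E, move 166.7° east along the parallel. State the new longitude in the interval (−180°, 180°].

43.6°W

Start at +149.7°; shift +166.7° → +316.4°.
+316.4° lies outside (−180°, 180°]; subtract 360° → -43.6°.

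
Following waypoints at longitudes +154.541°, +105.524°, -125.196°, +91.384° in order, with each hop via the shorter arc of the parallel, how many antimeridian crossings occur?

Leg 1: +154.541° → +105.524°, shortest Δλ = -49.017° (west) — does not cross 180°.
Leg 2: +105.524° → -125.196°, shortest Δλ = 129.28° (east) — crosses 180°.
Leg 3: -125.196° → +91.384°, shortest Δλ = -143.42° (west) — crosses 180°.
Total crossings: 2.

2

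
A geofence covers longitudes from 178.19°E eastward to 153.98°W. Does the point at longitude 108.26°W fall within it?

No

Band width going east from +178.19° to -153.98°: ((-153.98 − 178.19) mod 360) = 27.83°.
Offset of -108.26° east of the west edge: ((-108.26 − 178.19) mod 360) = 73.55°.
73.55° > 27.83° ⇒ outside.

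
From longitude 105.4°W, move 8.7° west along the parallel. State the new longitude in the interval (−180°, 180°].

Start at -105.4°; shift −8.7° → -114.1°.
-114.1° already lies in (−180°, 180°].

114.1°W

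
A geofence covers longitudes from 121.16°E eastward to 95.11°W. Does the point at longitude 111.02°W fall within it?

Yes

Band width going east from +121.16° to -95.11°: ((-95.11 − 121.16) mod 360) = 143.73°.
Offset of -111.02° east of the west edge: ((-111.02 − 121.16) mod 360) = 127.82°.
127.82° ≤ 143.73° ⇒ inside.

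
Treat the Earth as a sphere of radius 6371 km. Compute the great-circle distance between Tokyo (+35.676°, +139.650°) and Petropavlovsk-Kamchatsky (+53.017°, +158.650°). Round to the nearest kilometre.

Δλ = 158.650 − 139.650 = 19.000°.
Δφ = 53.017 − 35.676 = 17.341°.
a = sin²(Δφ/2) + cos φ₁ · cos φ₂ · sin²(Δλ/2) = 0.036038.
c = 2·atan2(√a, √(1−a)) = 0.38199 rad → d = 6371·c ≈ 2433.67 km.

2434 km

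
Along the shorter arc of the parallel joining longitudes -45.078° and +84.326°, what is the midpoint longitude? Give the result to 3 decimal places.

Signed shortest Δλ from -45.078° to +84.326° is +129.404°.
Midpoint longitude = -45.078° + (+129.404°)/2 = -45.078° + 64.702° = +19.624°.

+19.624°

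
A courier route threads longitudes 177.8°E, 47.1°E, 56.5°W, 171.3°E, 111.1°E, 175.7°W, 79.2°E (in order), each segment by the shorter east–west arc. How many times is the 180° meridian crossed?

3

Leg 1: +177.8° → +47.1°, shortest Δλ = -130.7° (west) — does not cross 180°.
Leg 2: +47.1° → -56.5°, shortest Δλ = -103.6° (west) — does not cross 180°.
Leg 3: -56.5° → +171.3°, shortest Δλ = -132.2° (west) — crosses 180°.
Leg 4: +171.3° → +111.1°, shortest Δλ = -60.2° (west) — does not cross 180°.
Leg 5: +111.1° → -175.7°, shortest Δλ = 73.2° (east) — crosses 180°.
Leg 6: -175.7° → +79.2°, shortest Δλ = -105.1° (west) — crosses 180°.
Total crossings: 3.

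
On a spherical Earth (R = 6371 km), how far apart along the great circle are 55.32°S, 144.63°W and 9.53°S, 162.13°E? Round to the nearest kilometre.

6876 km

Δλ = 162.13 − -144.63 = 306.76°; wrapped into (−180°, 180°]: -53.24°.
Δφ = -9.53 − -55.32 = 45.79°.
a = sin²(Δφ/2) + cos φ₁ · cos φ₂ · sin²(Δλ/2) = 0.264014.
c = 2·atan2(√a, √(1−a)) = 1.07927 rad → d = 6371·c ≈ 6876.03 km.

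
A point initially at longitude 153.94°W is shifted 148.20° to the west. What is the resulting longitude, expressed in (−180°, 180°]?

57.86°E

Start at -153.94°; shift −148.20° → -302.14°.
-302.14° lies outside (−180°, 180°]; add 360° → +57.86°.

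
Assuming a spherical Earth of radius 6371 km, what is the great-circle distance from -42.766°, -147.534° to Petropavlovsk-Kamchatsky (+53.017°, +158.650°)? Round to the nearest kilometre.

11827 km

Δλ = 158.650 − -147.534 = 306.184°; wrapped into (−180°, 180°]: -53.816°.
Δφ = 53.017 − -42.766 = 95.783°.
a = sin²(Δφ/2) + cos φ₁ · cos φ₂ · sin²(Δλ/2) = 0.640832.
c = 2·atan2(√a, √(1−a)) = 1.85633 rad → d = 6371·c ≈ 11826.65 km.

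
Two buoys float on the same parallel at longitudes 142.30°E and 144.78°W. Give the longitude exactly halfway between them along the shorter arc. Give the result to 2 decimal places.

178.76°E

Signed shortest Δλ from +142.30° to -144.78° is +72.92°.
Midpoint longitude = +142.30° + (+72.92°)/2 = +142.30° + 36.46° = +178.76°.
(The naïve average (+142.30 + -144.78)/2 = -1.24° is on the wrong side of the globe.)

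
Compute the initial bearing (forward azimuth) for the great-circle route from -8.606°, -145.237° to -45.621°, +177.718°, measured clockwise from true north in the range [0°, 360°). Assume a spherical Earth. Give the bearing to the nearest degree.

Δλ = 177.718 − -145.237 = 322.955°; wrapped into (−180°, 180°]: -37.045°.
θ = atan2( sin Δλ · cos φ₂ , cos φ₁ · sin φ₂ − sin φ₁ · cos φ₂ · cos Δλ )
  = atan2(-0.42135, -0.62315) = -145.935° → normalised to [0°, 360°): 214.065°.

214°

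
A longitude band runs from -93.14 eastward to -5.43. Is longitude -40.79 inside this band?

Band width going east from -93.14° to -5.43°: ((-5.43 − -93.14) mod 360) = 87.71°.
Offset of -40.79° east of the west edge: ((-40.79 − -93.14) mod 360) = 52.35°.
52.35° ≤ 87.71° ⇒ inside.

Yes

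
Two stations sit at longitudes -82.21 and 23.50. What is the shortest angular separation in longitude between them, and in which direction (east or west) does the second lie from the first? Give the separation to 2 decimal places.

Raw difference: 23.50 − -82.21 = 105.71°.
Normalise into (−180°, 180°]: 105.71° stays 105.71°.
Positive ⇒ the second point lies to the east; separation 105.71°.

105.71° east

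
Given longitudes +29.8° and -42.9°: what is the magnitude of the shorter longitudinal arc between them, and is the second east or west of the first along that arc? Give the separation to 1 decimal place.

72.7° west

Raw difference: -42.9 − 29.8 = -72.7°.
Normalise into (−180°, 180°]: -72.7° stays -72.7°.
Negative ⇒ the second point lies to the west; separation 72.7°.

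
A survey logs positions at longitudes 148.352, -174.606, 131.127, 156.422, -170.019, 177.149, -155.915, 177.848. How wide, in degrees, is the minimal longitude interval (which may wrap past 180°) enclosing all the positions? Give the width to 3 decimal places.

72.958°

Sort the longitudes: -174.606°, -170.019°, -155.915°, +131.127°, +148.352°, +156.422°, +177.149°, +177.848°.
Eastward gaps between consecutive values (wrapping around): 4.587°, 14.104°, 287.042°, 17.225°, 8.070°, 20.727°, 0.699°, 7.546°.
Largest gap = 287.042° ⇒ minimal covering band is its complement: 360° − 287.042° = 72.958°.
Band runs from +131.127° eastward to -155.915°, crossing the antimeridian.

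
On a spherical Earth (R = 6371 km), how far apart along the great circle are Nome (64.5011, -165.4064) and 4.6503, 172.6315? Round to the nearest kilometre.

6882 km

Δλ = 172.6315 − -165.4064 = 338.0379°; wrapped into (−180°, 180°]: -21.9621°.
Δφ = 4.6503 − 64.5011 = -59.8508°.
a = sin²(Δφ/2) + cos φ₁ · cos φ₂ · sin²(Δλ/2) = 0.264442.
c = 2·atan2(√a, √(1−a)) = 1.08024 rad → d = 6371·c ≈ 6882.21 km.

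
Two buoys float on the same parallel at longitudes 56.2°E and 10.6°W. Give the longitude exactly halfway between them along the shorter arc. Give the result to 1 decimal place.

Signed shortest Δλ from +56.2° to -10.6° is -66.8°.
Midpoint longitude = +56.2° + (-66.8°)/2 = +56.2° − 33.4° = +22.8°.

22.8°E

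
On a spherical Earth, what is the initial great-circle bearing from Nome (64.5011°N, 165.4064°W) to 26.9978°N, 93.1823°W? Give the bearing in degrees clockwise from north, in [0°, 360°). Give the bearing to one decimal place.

93.4°

Δλ = -93.1823 − -165.4064 = 72.2241°.
θ = atan2( sin Δλ · cos φ₂ , cos φ₁ · sin φ₂ − sin φ₁ · cos φ₂ · cos Δλ )
  = atan2(0.84848, -0.05010) = 93.379° → normalised to [0°, 360°): 93.379°.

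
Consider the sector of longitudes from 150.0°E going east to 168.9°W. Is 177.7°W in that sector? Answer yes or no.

Band width going east from +150.0° to -168.9°: ((-168.9 − 150.0) mod 360) = 41.1°.
Offset of -177.7° east of the west edge: ((-177.7 − 150.0) mod 360) = 32.3°.
32.3° ≤ 41.1° ⇒ inside.

Yes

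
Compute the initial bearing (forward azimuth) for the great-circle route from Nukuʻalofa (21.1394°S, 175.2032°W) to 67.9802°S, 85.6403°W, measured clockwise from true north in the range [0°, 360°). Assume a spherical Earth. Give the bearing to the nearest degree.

157°

Δλ = -85.6403 − -175.2032 = 89.5629°.
θ = atan2( sin Δλ · cos φ₂ , cos φ₁ · sin φ₂ − sin φ₁ · cos φ₂ · cos Δλ )
  = atan2(0.37492, -0.86364) = 156.534° → normalised to [0°, 360°): 156.534°.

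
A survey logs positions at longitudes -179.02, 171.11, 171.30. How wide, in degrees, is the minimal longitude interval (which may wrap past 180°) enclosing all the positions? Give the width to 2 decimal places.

9.87°

Sort the longitudes: -179.02°, +171.11°, +171.30°.
Eastward gaps between consecutive values (wrapping around): 350.13°, 0.19°, 9.68°.
Largest gap = 350.13° ⇒ minimal covering band is its complement: 360° − 350.13° = 9.87°.
Band runs from +171.11° eastward to -179.02°, crossing the antimeridian.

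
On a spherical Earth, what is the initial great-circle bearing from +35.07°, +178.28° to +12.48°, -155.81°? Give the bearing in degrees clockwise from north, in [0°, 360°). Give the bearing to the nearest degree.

Δλ = -155.81 − 178.28 = -334.09°; wrapped into (−180°, 180°]: 25.91°.
θ = atan2( sin Δλ · cos φ₂ , cos φ₁ · sin φ₂ − sin φ₁ · cos φ₂ · cos Δλ )
  = atan2(0.42663, -0.32774) = 127.532° → normalised to [0°, 360°): 127.532°.

128°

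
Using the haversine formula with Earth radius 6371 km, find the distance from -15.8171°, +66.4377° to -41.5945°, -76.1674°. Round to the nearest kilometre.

Δλ = -76.1674 − 66.4377 = -142.6051°.
Δφ = -41.5945 − -15.8171 = -25.7774°.
a = sin²(Δφ/2) + cos φ₁ · cos φ₂ · sin²(Δλ/2) = 0.695356.
c = 2·atan2(√a, √(1−a)) = 1.97220 rad → d = 6371·c ≈ 12564.89 km.

12565 km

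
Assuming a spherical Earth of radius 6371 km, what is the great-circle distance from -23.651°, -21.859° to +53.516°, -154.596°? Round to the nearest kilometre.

14878 km

Δλ = -154.596 − -21.859 = -132.737°.
Δφ = 53.516 − -23.651 = 77.167°.
a = sin²(Δφ/2) + cos φ₁ · cos φ₂ · sin²(Δλ/2) = 0.846084.
c = 2·atan2(√a, √(1−a)) = 2.33528 rad → d = 6371·c ≈ 14878.09 km.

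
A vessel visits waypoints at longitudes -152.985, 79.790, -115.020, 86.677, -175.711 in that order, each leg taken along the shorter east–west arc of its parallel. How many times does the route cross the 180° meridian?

Leg 1: -152.985° → +79.790°, shortest Δλ = -127.225° (west) — crosses 180°.
Leg 2: +79.790° → -115.020°, shortest Δλ = 165.19° (east) — crosses 180°.
Leg 3: -115.020° → +86.677°, shortest Δλ = -158.303° (west) — crosses 180°.
Leg 4: +86.677° → -175.711°, shortest Δλ = 97.612° (east) — crosses 180°.
Total crossings: 4.

4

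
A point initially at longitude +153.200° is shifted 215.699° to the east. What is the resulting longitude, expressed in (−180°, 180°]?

+8.899°

Start at +153.200°; shift +215.699° → +368.899°.
+368.899° lies outside (−180°, 180°]; subtract 360° → +8.899°.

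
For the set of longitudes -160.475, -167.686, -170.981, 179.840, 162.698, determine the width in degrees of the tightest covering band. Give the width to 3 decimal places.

36.827°

Sort the longitudes: -170.981°, -167.686°, -160.475°, +162.698°, +179.840°.
Eastward gaps between consecutive values (wrapping around): 3.295°, 7.211°, 323.173°, 17.142°, 9.179°.
Largest gap = 323.173° ⇒ minimal covering band is its complement: 360° − 323.173° = 36.827°.
Band runs from +162.698° eastward to -160.475°, crossing the antimeridian.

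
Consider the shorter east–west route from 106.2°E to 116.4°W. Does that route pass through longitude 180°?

Naïve |-116.4 − 106.2| = 222.6° > 180°, so the shorter arc goes the other way round — across 180°.
Signed shortest Δλ = ((-116.4 − 106.2 + 180) mod 360) − 180 = 137.4°.
Going east by 137.4° from +106.2° passes through 180° before reaching -116.4°.

Yes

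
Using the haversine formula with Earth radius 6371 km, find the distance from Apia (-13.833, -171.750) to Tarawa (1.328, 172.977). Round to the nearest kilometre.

2382 km

Δλ = 172.977 − -171.750 = 344.727°; wrapped into (−180°, 180°]: -15.273°.
Δφ = 1.328 − -13.833 = 15.161°.
a = sin²(Δφ/2) + cos φ₁ · cos φ₂ · sin²(Δλ/2) = 0.034545.
c = 2·atan2(√a, √(1−a)) = 0.37390 rad → d = 6371·c ≈ 2382.12 km.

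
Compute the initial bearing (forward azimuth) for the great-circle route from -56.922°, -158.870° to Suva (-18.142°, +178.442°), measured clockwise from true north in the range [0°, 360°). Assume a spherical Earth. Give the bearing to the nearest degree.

Δλ = 178.442 − -158.870 = 337.312°; wrapped into (−180°, 180°]: -22.688°.
θ = atan2( sin Δλ · cos φ₂ , cos φ₁ · sin φ₂ − sin φ₁ · cos φ₂ · cos Δλ )
  = atan2(-0.36654, 0.56472) = -32.986° → normalised to [0°, 360°): 327.014°.

327°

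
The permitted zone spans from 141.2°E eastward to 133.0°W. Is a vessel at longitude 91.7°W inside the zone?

Band width going east from +141.2° to -133.0°: ((-133.0 − 141.2) mod 360) = 85.8°.
Offset of -91.7° east of the west edge: ((-91.7 − 141.2) mod 360) = 127.1°.
127.1° > 85.8° ⇒ outside.

No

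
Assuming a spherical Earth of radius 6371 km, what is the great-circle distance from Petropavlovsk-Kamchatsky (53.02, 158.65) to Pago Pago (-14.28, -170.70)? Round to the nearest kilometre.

8036 km

Δλ = -170.70 − 158.65 = -329.35°; wrapped into (−180°, 180°]: 30.65°.
Δφ = -14.28 − 53.02 = -67.30°.
a = sin²(Δφ/2) + cos φ₁ · cos φ₂ · sin²(Δλ/2) = 0.347767.
c = 2·atan2(√a, √(1−a)) = 1.26142 rad → d = 6371·c ≈ 8036.49 km.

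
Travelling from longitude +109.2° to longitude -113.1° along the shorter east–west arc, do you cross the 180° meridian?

Naïve |-113.1 − 109.2| = 222.3° > 180°, so the shorter arc goes the other way round — across 180°.
Signed shortest Δλ = ((-113.1 − 109.2 + 180) mod 360) − 180 = 137.7°.
Going east by 137.7° from +109.2° passes through 180° before reaching -113.1°.

Yes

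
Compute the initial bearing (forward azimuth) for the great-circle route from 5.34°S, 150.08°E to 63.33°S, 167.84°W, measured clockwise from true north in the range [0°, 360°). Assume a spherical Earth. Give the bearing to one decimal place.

160.7°

Δλ = -167.84 − 150.08 = -317.92°; wrapped into (−180°, 180°]: 42.08°.
θ = atan2( sin Δλ · cos φ₂ , cos φ₁ · sin φ₂ − sin φ₁ · cos φ₂ · cos Δλ )
  = atan2(0.30081, -0.85872) = 160.695° → normalised to [0°, 360°): 160.695°.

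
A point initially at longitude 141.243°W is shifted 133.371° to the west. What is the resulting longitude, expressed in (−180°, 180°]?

85.386°E

Start at -141.243°; shift −133.371° → -274.614°.
-274.614° lies outside (−180°, 180°]; add 360° → +85.386°.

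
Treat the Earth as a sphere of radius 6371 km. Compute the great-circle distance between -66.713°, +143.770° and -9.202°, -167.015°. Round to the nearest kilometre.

Δλ = -167.015 − 143.770 = -310.785°; wrapped into (−180°, 180°]: 49.215°.
Δφ = -9.202 − -66.713 = 57.511°.
a = sin²(Δφ/2) + cos φ₁ · cos φ₂ · sin²(Δλ/2) = 0.299096.
c = 2·atan2(√a, √(1−a)) = 1.15731 rad → d = 6371·c ≈ 7373.20 km.

7373 km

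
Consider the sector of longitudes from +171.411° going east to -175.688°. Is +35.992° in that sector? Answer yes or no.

Band width going east from +171.411° to -175.688°: ((-175.688 − 171.411) mod 360) = 12.901°.
Offset of +35.992° east of the west edge: ((35.992 − 171.411) mod 360) = 224.581°.
224.581° > 12.901° ⇒ outside.

No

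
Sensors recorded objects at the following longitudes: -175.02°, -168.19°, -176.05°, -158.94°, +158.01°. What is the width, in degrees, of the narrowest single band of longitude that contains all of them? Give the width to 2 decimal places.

Sort the longitudes: -176.05°, -175.02°, -168.19°, -158.94°, +158.01°.
Eastward gaps between consecutive values (wrapping around): 1.03°, 6.83°, 9.25°, 316.95°, 25.94°.
Largest gap = 316.95° ⇒ minimal covering band is its complement: 360° − 316.95° = 43.05°.
Band runs from +158.01° eastward to -158.94°, crossing the antimeridian.

43.05°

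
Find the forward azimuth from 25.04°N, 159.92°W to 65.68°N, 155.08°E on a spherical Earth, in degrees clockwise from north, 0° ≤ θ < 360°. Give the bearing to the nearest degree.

337°

Δλ = 155.08 − -159.92 = 315.00°; wrapped into (−180°, 180°]: -45.00°.
θ = atan2( sin Δλ · cos φ₂ , cos φ₁ · sin φ₂ − sin φ₁ · cos φ₂ · cos Δλ )
  = atan2(-0.29121, 0.70236) = -22.520° → normalised to [0°, 360°): 337.480°.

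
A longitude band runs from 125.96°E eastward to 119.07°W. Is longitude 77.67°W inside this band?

Band width going east from +125.96° to -119.07°: ((-119.07 − 125.96) mod 360) = 114.97°.
Offset of -77.67° east of the west edge: ((-77.67 − 125.96) mod 360) = 156.37°.
156.37° > 114.97° ⇒ outside.

No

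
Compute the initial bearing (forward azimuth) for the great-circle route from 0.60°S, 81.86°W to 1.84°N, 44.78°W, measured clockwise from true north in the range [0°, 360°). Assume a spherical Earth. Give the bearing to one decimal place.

86.2°

Δλ = -44.78 − -81.86 = 37.08°.
θ = atan2( sin Δλ · cos φ₂ , cos φ₁ · sin φ₂ − sin φ₁ · cos φ₂ · cos Δλ )
  = atan2(0.60262, 0.04046) = 86.159° → normalised to [0°, 360°): 86.159°.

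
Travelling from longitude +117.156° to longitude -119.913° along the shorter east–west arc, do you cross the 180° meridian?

Naïve |-119.913 − 117.156| = 237.069° > 180°, so the shorter arc goes the other way round — across 180°.
Signed shortest Δλ = ((-119.913 − 117.156 + 180) mod 360) − 180 = 122.931°.
Going east by 122.931° from +117.156° passes through 180° before reaching -119.913°.

Yes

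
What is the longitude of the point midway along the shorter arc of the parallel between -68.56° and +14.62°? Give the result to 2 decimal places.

-26.97°

Signed shortest Δλ from -68.56° to +14.62° is +83.18°.
Midpoint longitude = -68.56° + (+83.18°)/2 = -68.56° + 41.59° = -26.97°.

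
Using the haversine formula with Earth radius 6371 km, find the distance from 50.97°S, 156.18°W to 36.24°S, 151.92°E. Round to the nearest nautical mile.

Δλ = 151.92 − -156.18 = 308.10°; wrapped into (−180°, 180°]: -51.90°.
Δφ = -36.24 − -50.97 = 14.73°.
a = sin²(Δφ/2) + cos φ₁ · cos φ₂ · sin²(Δλ/2) = 0.113687.
c = 2·atan2(√a, √(1−a)) = 0.68783 rad → d = 6371·c ≈ 4382.17 km ≈ 2366.18 nmi.

2366 nmi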